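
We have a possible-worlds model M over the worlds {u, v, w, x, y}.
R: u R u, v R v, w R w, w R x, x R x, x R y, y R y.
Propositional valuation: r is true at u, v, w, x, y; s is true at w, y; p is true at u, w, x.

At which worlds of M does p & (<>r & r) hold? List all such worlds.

u, w, x

Recall that <>ψ holds at a world iff ψ holds at some accessible world.
Let φ = p & (<>r & r). Evaluate φ at each world:
  u (successors {u}): φ is true.
  v (successors {v}): φ is false.
  w (successors {w, x}): φ is true.
  x (successors {x, y}): φ is true.
  y (successors {y}): φ is false.
For instance, at x:
  At x: p is true, <>r & r is true, so p & (<>r & r) is true.
    At x: <>r is true, r is true, so <>r & r is true.
      At x: <>r requires r at some successor in {x, y}.
        r holds at x, so <>r is true at x.
Satisfying worlds: {u, w, x}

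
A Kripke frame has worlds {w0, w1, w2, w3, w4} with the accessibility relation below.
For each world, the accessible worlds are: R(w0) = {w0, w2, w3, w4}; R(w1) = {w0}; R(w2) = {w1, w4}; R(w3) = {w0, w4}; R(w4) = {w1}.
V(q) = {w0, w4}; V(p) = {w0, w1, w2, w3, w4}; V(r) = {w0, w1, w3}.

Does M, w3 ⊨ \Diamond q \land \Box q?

At w3: \Diamond q is true, \Box q is true, so \Diamond q \land \Box q is true.
  At w3: \Diamond q requires q at some successor in {w0, w4}.
    q holds at w0, so \Diamond q is true at w3.
  At w3: \Box q requires q at every successor {w0, w4}.
    At w0: q is true.
    At w4: q is true.
  So \Box q is true at w3.

Yes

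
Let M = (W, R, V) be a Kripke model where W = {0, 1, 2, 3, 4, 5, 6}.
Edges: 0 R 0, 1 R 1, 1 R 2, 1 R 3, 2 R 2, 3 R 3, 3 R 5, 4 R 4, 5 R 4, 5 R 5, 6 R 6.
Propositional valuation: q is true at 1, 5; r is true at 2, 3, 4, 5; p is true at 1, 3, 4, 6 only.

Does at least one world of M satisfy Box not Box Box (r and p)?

Let φ = Box not Box Box (r and p). Evaluate φ at each world:
  0 (successors {0}): φ is true.
  1 (successors {1, 2, 3}): φ is true.
  2 (successors {2}): φ is true.
  3 (successors {3, 5}): φ is true.
  4 (successors {4}): φ is false.
  5 (successors {4, 5}): φ is false.
  6 (successors {6}): φ is true.
Detail at 0 (witness):
  At 0: Box not Box Box (r and p) requires not Box Box (r and p) at every successor {0}.
      At 0: Box Box (r and p) is false, so not Box Box (r and p) is true.
  So Box not Box Box (r and p) is true at 0.

Yes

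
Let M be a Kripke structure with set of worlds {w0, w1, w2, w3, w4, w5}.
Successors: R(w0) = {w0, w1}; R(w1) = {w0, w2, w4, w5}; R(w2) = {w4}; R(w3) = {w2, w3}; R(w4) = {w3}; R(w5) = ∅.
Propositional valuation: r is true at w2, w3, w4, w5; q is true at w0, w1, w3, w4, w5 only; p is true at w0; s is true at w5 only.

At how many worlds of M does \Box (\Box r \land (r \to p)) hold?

Let φ = \Box (\Box r \land (r \to p)). Evaluate φ at each world:
  w0 (successors {w0, w1}): φ is false.
  w1 (successors {w0, w2, w4, w5}): φ is false.
  w2 (successors {w4}): φ is false.
  w3 (successors {w2, w3}): φ is false.
  w4 (successors {w3}): φ is false.
  w5 (successors ∅): φ is true.
For instance, at w4:
  At w4: \Box (\Box r \land (r \to p)) requires \Box r \land (r \to p) at every successor {w3}.
    \Box r \land (r \to p) fails at w3, so \Box (\Box r \land (r \to p)) is false at w4.
      At w3: \Box r is true, r \to p is false, so \Box r \land (r \to p) is false.
Satisfying worlds: {w5}

1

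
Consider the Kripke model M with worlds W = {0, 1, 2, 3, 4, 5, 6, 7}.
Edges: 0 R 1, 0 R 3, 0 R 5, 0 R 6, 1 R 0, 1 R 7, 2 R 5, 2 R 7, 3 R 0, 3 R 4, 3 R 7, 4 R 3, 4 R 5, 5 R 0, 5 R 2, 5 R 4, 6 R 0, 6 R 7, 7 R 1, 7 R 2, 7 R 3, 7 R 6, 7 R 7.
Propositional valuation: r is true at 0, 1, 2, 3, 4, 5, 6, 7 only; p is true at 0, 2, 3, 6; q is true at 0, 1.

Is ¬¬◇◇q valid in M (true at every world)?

Yes

Let φ = ¬¬◇◇q. Evaluate φ at each world:
  0 (successors {1, 3, 5, 6}): φ is true.
  1 (successors {0, 7}): φ is true.
  2 (successors {5, 7}): φ is true.
  3 (successors {0, 4, 7}): φ is true.
  4 (successors {3, 5}): φ is true.
  5 (successors {0, 2, 4}): φ is true.
  6 (successors {0, 7}): φ is true.
  7 (successors {1, 2, 3, 6, 7}): φ is true.
For instance, at 6:
  At 6: ¬◇◇q is false, so ¬¬◇◇q is true.
    At 6: ◇◇q is true, so ¬◇◇q is false.
      At 6: ◇◇q requires ◇q at some successor in {0, 7}.
        ◇q holds at 0, so ◇◇q is true at 6.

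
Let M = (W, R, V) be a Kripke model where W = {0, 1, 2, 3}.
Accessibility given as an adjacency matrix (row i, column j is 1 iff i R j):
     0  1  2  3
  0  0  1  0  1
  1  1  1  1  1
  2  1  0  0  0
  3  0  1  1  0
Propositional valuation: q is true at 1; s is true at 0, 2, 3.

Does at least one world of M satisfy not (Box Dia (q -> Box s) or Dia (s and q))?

No

Recall that Box ψ holds at a world iff ψ holds at every accessible world, and Dia ψ holds iff ψ holds at some accessible world.
Let φ = not (Box Dia (q -> Box s) or Dia (s and q)). Evaluate φ at each world:
  0 (successors {1, 3}): φ is false.
  1 (successors {0, 1, 2, 3}): φ is false.
  2 (successors {0}): φ is false.
  3 (successors {1, 2}): φ is false.
For instance, at 2:
  At 2: Box Dia (q -> Box s) or Dia (s and q) is true, so not (Box Dia (q -> Box s) or Dia (s and q)) is false.
    At 2: Box Dia (q -> Box s) is true, Dia (s and q) is false, so Box Dia (q -> Box s) or Dia (s and q) is true.
      At 2: Box Dia (q -> Box s) requires Dia (q -> Box s) at every successor {0}.
        At 0: Dia (q -> Box s) is true.
      So Box Dia (q -> Box s) is true at 2.
      At 2: Dia (s and q) requires s and q at some successor in {0}.
        At 0: s and q is false.
      So Dia (s and q) is false at 2.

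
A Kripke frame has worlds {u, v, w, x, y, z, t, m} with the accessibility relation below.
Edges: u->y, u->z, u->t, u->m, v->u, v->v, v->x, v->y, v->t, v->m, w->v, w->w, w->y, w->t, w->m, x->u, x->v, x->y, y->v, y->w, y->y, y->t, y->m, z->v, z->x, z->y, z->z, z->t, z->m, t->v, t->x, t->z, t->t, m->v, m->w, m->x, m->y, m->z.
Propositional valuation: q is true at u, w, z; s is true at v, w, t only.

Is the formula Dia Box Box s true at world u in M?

Recall that Box ψ holds at a world iff ψ holds at every accessible world, and Dia ψ holds iff ψ holds at some accessible world.
At u: Dia Box Box s requires Box Box s at some successor in {y, z, t, m}.
  At y: Box Box s is false.
  At z: Box Box s is false.
  At t: Box Box s is false.
  At m: Box Box s is false.
So Dia Box Box s is false at u.

No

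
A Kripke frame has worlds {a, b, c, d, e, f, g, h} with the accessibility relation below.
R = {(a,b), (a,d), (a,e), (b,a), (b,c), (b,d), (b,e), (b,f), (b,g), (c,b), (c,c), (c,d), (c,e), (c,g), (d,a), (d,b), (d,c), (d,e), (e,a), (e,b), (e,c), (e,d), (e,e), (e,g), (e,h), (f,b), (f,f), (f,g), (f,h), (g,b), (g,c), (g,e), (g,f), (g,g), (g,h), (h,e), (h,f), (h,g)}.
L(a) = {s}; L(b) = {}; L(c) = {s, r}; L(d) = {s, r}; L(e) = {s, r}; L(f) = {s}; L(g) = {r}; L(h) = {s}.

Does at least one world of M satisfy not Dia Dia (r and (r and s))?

Let φ = not Dia Dia (r and (r and s)). Evaluate φ at each world:
  a (successors {b, d, e}): φ is false.
  b (successors {a, c, d, e, f, g}): φ is false.
  c (successors {b, c, d, e, g}): φ is false.
  d (successors {a, b, c, e}): φ is false.
  e (successors {a, b, c, d, e, g, h}): φ is false.
  f (successors {b, f, g, h}): φ is false.
  g (successors {b, c, e, f, g, h}): φ is false.
  h (successors {e, f, g}): φ is false.
For instance, at c:
  At c: Dia Dia (r and (r and s)) is true, so not Dia Dia (r and (r and s)) is false.
    At c: Dia Dia (r and (r and s)) requires Dia (r and (r and s)) at some successor in {b, c, d, e, g}.
      Dia (r and (r and s)) holds at b, so Dia Dia (r and (r and s)) is true at c.

No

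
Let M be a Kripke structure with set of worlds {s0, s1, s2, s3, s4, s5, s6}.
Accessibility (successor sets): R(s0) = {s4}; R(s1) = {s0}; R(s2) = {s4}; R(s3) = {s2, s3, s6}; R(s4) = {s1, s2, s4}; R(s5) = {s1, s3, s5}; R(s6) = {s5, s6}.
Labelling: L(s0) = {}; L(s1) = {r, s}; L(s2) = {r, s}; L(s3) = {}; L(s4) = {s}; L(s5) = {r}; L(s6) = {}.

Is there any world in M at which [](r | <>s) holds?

Yes

Let φ = [](r | <>s). Evaluate φ at each world:
  s0 (successors {s4}): φ is true.
  s1 (successors {s0}): φ is true.
  s2 (successors {s4}): φ is true.
  s3 (successors {s2, s3, s6}): φ is false.
  s4 (successors {s1, s2, s4}): φ is true.
  s5 (successors {s1, s3, s5}): φ is true.
  s6 (successors {s5, s6}): φ is false.
Detail at s0 (witness):
  At s0: [](r | <>s) requires r | <>s at every successor {s4}.
      At s4: r is false, <>s is true, so r | <>s is true.
  So [](r | <>s) is true at s0.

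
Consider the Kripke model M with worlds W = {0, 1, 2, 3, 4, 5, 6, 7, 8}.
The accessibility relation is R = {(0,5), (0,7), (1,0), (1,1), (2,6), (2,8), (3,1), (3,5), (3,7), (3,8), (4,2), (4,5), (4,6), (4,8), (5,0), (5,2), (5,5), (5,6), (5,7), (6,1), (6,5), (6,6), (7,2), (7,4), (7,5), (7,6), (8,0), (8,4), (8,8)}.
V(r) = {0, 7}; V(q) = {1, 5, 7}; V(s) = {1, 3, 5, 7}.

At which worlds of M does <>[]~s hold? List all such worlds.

Recall that []ψ holds at a world iff ψ holds at every accessible world, and <>ψ holds iff ψ holds at some accessible world.
Let φ = <>[]~s. Evaluate φ at each world:
  0 (successors {5, 7}): φ is false.
  1 (successors {0, 1}): φ is false.
  2 (successors {6, 8}): φ is true.
  3 (successors {1, 5, 7, 8}): φ is true.
  4 (successors {2, 5, 6, 8}): φ is true.
  5 (successors {0, 2, 5, 6, 7}): φ is true.
  6 (successors {1, 5, 6}): φ is false.
  7 (successors {2, 4, 5, 6}): φ is true.
  8 (successors {0, 4, 8}): φ is true.
For instance, at 8:
  At 8: <>[]~s requires []~s at some successor in {0, 4, 8}.
    []~s holds at 8, so <>[]~s is true at 8.
      At 8: []~s requires ~s at every successor {0, 4, 8}.
        At 0: ~s is true.
        At 4: ~s is true.
        At 8: ~s is true.
      So []~s is true at 8.
Satisfying worlds: {2, 3, 4, 5, 7, 8}

2, 3, 4, 5, 7, 8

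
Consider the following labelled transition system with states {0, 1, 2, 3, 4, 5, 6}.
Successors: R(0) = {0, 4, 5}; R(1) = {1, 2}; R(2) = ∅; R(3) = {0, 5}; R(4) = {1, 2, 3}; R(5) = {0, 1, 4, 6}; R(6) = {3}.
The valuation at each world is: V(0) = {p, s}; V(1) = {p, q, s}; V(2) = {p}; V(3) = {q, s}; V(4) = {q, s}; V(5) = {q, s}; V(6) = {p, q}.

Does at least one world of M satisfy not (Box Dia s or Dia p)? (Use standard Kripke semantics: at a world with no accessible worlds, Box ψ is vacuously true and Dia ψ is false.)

No

Let φ = not (Box Dia s or Dia p). Evaluate φ at each world:
  0 (successors {0, 4, 5}): φ is false.
  1 (successors {1, 2}): φ is false.
  2 (successors ∅): φ is false.
  3 (successors {0, 5}): φ is false.
  4 (successors {1, 2, 3}): φ is false.
  5 (successors {0, 1, 4, 6}): φ is false.
  6 (successors {3}): φ is false.
For instance, at 1:
  At 1: Box Dia s or Dia p is true, so not (Box Dia s or Dia p) is false.
    At 1: Box Dia s is false, Dia p is true, so Box Dia s or Dia p is true.
      At 1: Box Dia s requires Dia s at every successor {1, 2}.
        Dia s fails at 2, so Box Dia s is false at 1.
      At 1: Dia p requires p at some successor in {1, 2}.
        p holds at 1, so Dia p is true at 1.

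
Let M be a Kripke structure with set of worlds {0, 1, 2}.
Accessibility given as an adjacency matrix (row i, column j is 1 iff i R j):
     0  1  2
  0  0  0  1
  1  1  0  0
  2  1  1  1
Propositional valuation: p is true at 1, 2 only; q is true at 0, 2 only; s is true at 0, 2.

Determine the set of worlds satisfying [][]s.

1

Recall that []ψ holds at a world iff ψ holds at every accessible world, and <>ψ holds iff ψ holds at some accessible world.
Let φ = [][]s. Evaluate φ at each world:
  0 (successors {2}): φ is false.
  1 (successors {0}): φ is true.
  2 (successors {0, 1, 2}): φ is false.
For instance, at 1:
  At 1: [][]s requires []s at every successor {0}.
      At 0: []s requires s at every successor {2}.
        At 2: s is true.
      So []s is true at 0.
  So [][]s is true at 1.
Satisfying worlds: {1}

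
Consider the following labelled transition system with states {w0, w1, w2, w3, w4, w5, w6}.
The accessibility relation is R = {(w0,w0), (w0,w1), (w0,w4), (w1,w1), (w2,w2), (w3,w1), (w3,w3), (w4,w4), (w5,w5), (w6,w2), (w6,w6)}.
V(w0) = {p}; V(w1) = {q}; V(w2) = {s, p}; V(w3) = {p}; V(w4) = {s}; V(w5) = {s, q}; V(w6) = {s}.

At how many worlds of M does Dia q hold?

4

Let φ = Dia q. Evaluate φ at each world:
  w0 (successors {w0, w1, w4}): φ is true.
  w1 (successors {w1}): φ is true.
  w2 (successors {w2}): φ is false.
  w3 (successors {w1, w3}): φ is true.
  w4 (successors {w4}): φ is false.
  w5 (successors {w5}): φ is true.
  w6 (successors {w2, w6}): φ is false.
For instance, at w5:
  At w5: Dia q requires q at some successor in {w5}.
    q holds at w5, so Dia q is true at w5.
Satisfying worlds: {w0, w1, w3, w5}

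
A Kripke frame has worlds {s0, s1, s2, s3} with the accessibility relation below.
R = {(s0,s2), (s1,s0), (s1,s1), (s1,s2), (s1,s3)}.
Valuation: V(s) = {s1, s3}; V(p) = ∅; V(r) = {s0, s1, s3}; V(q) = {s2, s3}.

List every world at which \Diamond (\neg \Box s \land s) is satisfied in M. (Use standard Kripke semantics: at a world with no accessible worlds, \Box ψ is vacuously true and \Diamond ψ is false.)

s1

Let φ = \Diamond (\neg \Box s \land s). Evaluate φ at each world:
  s0 (successors {s2}): φ is false.
  s1 (successors {s0, s1, s2, s3}): φ is true.
  s2 (successors ∅): φ is false.
  s3 (successors ∅): φ is false.
For instance, at s1:
  At s1: \Diamond (\neg \Box s \land s) requires \neg \Box s \land s at some successor in {s0, s1, s2, s3}.
    \neg \Box s \land s holds at s1, so \Diamond (\neg \Box s \land s) is true at s1.
      At s1: \neg \Box s is true, s is true, so \neg \Box s \land s is true.
Satisfying worlds: {s1}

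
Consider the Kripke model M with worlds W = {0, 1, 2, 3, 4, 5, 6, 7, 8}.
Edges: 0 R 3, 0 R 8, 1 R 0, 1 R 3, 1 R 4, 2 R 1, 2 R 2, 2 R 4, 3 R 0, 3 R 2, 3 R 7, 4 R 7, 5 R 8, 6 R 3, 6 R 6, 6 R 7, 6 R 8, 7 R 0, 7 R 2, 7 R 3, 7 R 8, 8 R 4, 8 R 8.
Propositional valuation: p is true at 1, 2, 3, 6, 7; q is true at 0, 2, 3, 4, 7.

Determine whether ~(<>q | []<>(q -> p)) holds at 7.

At 7: <>q | []<>(q -> p) is true, so ~(<>q | []<>(q -> p)) is false.
  At 7: <>q is true, []<>(q -> p) is true, so <>q | []<>(q -> p) is true.
    At 7: <>q requires q at some successor in {0, 2, 3, 8}.
      q holds at 0, so <>q is true at 7.
    At 7: []<>(q -> p) requires <>(q -> p) at every successor {0, 2, 3, 8}.
      At 0: <>(q -> p) is true.
      At 2: <>(q -> p) is true.
      At 3: <>(q -> p) is true.
      At 8: <>(q -> p) is true.
    So []<>(q -> p) is true at 7.

No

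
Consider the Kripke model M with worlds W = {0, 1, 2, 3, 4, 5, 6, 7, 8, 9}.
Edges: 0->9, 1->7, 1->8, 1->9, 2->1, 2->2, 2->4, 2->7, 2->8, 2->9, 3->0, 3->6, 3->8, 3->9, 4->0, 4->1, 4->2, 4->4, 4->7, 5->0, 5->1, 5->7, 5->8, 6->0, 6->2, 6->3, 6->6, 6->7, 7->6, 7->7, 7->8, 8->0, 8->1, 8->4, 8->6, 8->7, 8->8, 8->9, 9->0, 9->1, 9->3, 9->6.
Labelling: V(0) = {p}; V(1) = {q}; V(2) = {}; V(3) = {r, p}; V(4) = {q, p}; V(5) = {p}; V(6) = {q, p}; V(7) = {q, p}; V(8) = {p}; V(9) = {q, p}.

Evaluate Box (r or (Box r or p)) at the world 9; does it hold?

No

At 9: Box (r or (Box r or p)) requires r or (Box r or p) at every successor {0, 1, 3, 6}.
  r or (Box r or p) fails at 1, so Box (r or (Box r or p)) is false at 9.
    At 1: r is false, Box r or p is false, so r or (Box r or p) is false.
      At 1: Box r is false, p is false, so Box r or p is false.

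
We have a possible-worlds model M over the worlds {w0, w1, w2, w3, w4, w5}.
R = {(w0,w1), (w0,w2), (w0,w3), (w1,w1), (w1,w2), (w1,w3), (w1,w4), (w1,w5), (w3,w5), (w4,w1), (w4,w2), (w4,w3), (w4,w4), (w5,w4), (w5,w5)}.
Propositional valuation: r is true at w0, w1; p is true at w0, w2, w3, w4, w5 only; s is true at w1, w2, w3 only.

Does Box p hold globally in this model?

No

Recall that Box ψ holds at a world iff ψ holds at every accessible world, and Dia ψ holds iff ψ holds at some accessible world.
Let φ = Box p. Evaluate φ at each world:
  w0 (successors {w1, w2, w3}): φ is false.
  w1 (successors {w1, w2, w3, w4, w5}): φ is false.
  w2 (successors ∅): φ is true.
  w3 (successors {w5}): φ is true.
  w4 (successors {w1, w2, w3, w4}): φ is false.
  w5 (successors {w4, w5}): φ is true.
Detail at w0 (counterexample):
  At w0: Box p requires p at every successor {w1, w2, w3}.
    p fails at w1, so Box p is false at w0.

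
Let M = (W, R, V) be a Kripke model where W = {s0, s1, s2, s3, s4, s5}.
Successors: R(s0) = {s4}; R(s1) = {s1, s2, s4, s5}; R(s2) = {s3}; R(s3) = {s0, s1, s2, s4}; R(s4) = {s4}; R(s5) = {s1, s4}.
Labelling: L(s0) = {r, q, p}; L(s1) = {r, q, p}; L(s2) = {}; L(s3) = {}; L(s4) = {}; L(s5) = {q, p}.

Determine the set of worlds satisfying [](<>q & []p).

none

Let φ = [](<>q & []p). Evaluate φ at each world:
  s0 (successors {s4}): φ is false.
  s1 (successors {s1, s2, s4, s5}): φ is false.
  s2 (successors {s3}): φ is false.
  s3 (successors {s0, s1, s2, s4}): φ is false.
  s4 (successors {s4}): φ is false.
  s5 (successors {s1, s4}): φ is false.
For instance, at s4:
  At s4: [](<>q & []p) requires <>q & []p at every successor {s4}.
    <>q & []p fails at s4, so [](<>q & []p) is false at s4.
      At s4: <>q is false, []p is false, so <>q & []p is false.
Satisfying worlds: none.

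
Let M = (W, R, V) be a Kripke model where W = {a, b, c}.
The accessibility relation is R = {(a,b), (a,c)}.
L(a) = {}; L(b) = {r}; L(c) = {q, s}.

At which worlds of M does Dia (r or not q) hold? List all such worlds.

a

Recall that Dia ψ holds at a world iff ψ holds at some accessible world.
Let φ = Dia (r or not q). Evaluate φ at each world:
  a (successors {b, c}): φ is true.
  b (successors ∅): φ is false.
  c (successors ∅): φ is false.
For instance, at a:
  At a: Dia (r or not q) requires r or not q at some successor in {b, c}.
    r or not q holds at b, so Dia (r or not q) is true at a.
Satisfying worlds: {a}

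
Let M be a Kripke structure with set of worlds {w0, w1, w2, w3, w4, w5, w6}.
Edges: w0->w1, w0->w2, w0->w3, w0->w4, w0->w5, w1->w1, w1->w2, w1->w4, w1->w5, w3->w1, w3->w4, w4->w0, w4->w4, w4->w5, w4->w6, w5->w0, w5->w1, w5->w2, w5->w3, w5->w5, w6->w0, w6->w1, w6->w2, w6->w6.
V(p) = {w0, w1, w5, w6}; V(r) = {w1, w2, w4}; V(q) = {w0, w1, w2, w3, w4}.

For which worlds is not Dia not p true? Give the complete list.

w2

Let φ = not Dia not p. Evaluate φ at each world:
  w0 (successors {w1, w2, w3, w4, w5}): φ is false.
  w1 (successors {w1, w2, w4, w5}): φ is false.
  w2 (successors ∅): φ is true.
  w3 (successors {w1, w4}): φ is false.
  w4 (successors {w0, w4, w5, w6}): φ is false.
  w5 (successors {w0, w1, w2, w3, w5}): φ is false.
  w6 (successors {w0, w1, w2, w6}): φ is false.
For instance, at w1:
  At w1: Dia not p is true, so not Dia not p is false.
    At w1: Dia not p requires not p at some successor in {w1, w2, w4, w5}.
      not p holds at w2, so Dia not p is true at w1.
Satisfying worlds: {w2}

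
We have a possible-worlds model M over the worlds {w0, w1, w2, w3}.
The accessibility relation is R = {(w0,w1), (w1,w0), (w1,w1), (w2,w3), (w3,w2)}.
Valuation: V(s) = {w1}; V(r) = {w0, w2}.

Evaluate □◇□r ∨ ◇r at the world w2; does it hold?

No

At w2: □◇□r is false, ◇r is false, so □◇□r ∨ ◇r is false.
  At w2: □◇□r requires ◇□r at every successor {w3}.
    ◇□r fails at w3, so □◇□r is false at w2.
      At w3: ◇□r requires □r at some successor in {w2}.
        At w2: □r is false.
      So ◇□r is false at w3.
  At w2: ◇r requires r at some successor in {w3}.
    At w3: r is false.
  So ◇r is false at w2.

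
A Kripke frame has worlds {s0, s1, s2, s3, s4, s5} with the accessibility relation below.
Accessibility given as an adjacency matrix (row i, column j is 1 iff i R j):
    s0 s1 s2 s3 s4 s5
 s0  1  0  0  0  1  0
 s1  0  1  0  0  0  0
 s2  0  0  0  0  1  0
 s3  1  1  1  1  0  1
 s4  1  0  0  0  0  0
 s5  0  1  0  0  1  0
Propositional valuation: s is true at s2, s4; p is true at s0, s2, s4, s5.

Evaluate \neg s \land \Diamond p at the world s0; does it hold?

At s0: \neg s is true, \Diamond p is true, so \neg s \land \Diamond p is true.
  At s0: \Diamond p requires p at some successor in {s0, s4}.
    p holds at s0, so \Diamond p is true at s0.

Yes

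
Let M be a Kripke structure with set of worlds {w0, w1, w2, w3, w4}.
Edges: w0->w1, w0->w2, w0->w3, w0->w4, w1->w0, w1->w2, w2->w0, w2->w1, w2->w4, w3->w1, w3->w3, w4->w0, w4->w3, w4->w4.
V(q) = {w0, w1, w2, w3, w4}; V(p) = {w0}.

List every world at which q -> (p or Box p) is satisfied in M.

Let φ = q -> (p or Box p). Evaluate φ at each world:
  w0 (successors {w1, w2, w3, w4}): φ is true.
  w1 (successors {w0, w2}): φ is false.
  w2 (successors {w0, w1, w4}): φ is false.
  w3 (successors {w1, w3}): φ is false.
  w4 (successors {w0, w3, w4}): φ is false.
For instance, at w4:
  At w4: q is true, p or Box p is false, so q -> (p or Box p) is false.
    At w4: p is false, Box p is false, so p or Box p is false.
      At w4: Box p requires p at every successor {w0, w3, w4}.
        p fails at w3, so Box p is false at w4.
Satisfying worlds: {w0}

w0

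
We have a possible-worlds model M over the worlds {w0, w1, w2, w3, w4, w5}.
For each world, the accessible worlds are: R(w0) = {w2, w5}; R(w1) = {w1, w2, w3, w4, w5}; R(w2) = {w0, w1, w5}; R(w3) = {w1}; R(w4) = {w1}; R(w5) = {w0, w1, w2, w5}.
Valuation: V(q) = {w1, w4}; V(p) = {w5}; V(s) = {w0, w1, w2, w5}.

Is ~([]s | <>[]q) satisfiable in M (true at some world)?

No

Let φ = ~([]s | <>[]q). Evaluate φ at each world:
  w0 (successors {w2, w5}): φ is false.
  w1 (successors {w1, w2, w3, w4, w5}): φ is false.
  w2 (successors {w0, w1, w5}): φ is false.
  w3 (successors {w1}): φ is false.
  w4 (successors {w1}): φ is false.
  w5 (successors {w0, w1, w2, w5}): φ is false.
For instance, at w5:
  At w5: []s | <>[]q is true, so ~([]s | <>[]q) is false.
    At w5: []s is true, <>[]q is false, so []s | <>[]q is true.
      At w5: []s requires s at every successor {w0, w1, w2, w5}.
        At w0: s is true.
        At w1: s is true.
        At w2: s is true.
        At w5: s is true.
      So []s is true at w5.
      At w5: <>[]q requires []q at some successor in {w0, w1, w2, w5}.
        At w0: []q is false.
        At w1: []q is false.
        At w2: []q is false.
        At w5: []q is false.
      So <>[]q is false at w5.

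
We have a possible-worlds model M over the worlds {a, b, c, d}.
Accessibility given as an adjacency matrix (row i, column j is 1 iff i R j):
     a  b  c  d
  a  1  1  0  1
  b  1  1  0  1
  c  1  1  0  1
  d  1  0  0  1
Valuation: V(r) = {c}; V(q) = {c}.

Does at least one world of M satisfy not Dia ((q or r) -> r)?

Let φ = not Dia ((q or r) -> r). Evaluate φ at each world:
  a (successors {a, b, d}): φ is false.
  b (successors {a, b, d}): φ is false.
  c (successors {a, b, d}): φ is false.
  d (successors {a, d}): φ is false.
For instance, at c:
  At c: Dia ((q or r) -> r) is true, so not Dia ((q or r) -> r) is false.
    At c: Dia ((q or r) -> r) requires (q or r) -> r at some successor in {a, b, d}.
      (q or r) -> r holds at a, so Dia ((q or r) -> r) is true at c.

No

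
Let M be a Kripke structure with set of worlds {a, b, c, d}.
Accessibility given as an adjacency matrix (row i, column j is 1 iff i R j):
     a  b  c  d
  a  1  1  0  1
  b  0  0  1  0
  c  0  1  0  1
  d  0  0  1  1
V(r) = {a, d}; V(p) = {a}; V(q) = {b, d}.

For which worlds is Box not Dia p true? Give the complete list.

Recall that Box ψ holds at a world iff ψ holds at every accessible world, and Dia ψ holds iff ψ holds at some accessible world.
Let φ = Box not Dia p. Evaluate φ at each world:
  a (successors {a, b, d}): φ is false.
  b (successors {c}): φ is true.
  c (successors {b, d}): φ is true.
  d (successors {c, d}): φ is true.
For instance, at d:
  At d: Box not Dia p requires not Dia p at every successor {c, d}.
      At c: Dia p is false, so not Dia p is true.
      At d: Dia p is false, so not Dia p is true.
  So Box not Dia p is true at d.
Satisfying worlds: {b, c, d}

b, c, d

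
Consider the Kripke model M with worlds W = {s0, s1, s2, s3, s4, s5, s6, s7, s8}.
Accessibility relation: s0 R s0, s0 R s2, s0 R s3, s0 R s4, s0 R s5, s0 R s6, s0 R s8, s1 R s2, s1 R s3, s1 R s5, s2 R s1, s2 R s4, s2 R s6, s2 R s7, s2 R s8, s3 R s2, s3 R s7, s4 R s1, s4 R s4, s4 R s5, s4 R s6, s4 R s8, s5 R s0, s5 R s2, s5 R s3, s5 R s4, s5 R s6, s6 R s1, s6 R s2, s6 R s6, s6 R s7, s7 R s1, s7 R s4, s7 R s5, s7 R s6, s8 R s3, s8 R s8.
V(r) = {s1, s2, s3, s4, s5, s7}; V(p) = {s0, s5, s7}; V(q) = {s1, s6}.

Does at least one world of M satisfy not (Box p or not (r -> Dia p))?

Let φ = not (Box p or not (r -> Dia p)). Evaluate φ at each world:
  s0 (successors {s0, s2, s3, s4, s5, s6, s8}): φ is true.
  s1 (successors {s2, s3, s5}): φ is true.
  s2 (successors {s1, s4, s6, s7, s8}): φ is true.
  s3 (successors {s2, s7}): φ is true.
  s4 (successors {s1, s4, s5, s6, s8}): φ is true.
  s5 (successors {s0, s2, s3, s4, s6}): φ is true.
  s6 (successors {s1, s2, s6, s7}): φ is true.
  s7 (successors {s1, s4, s5, s6}): φ is true.
  s8 (successors {s3, s8}): φ is true.
Detail at s0 (witness):
  At s0: Box p or not (r -> Dia p) is false, so not (Box p or not (r -> Dia p)) is true.
    At s0: Box p is false, not (r -> Dia p) is false, so Box p or not (r -> Dia p) is false.
      At s0: Box p requires p at every successor {s0, s2, s3, s4, s5, s6, s8}.
        p fails at s2, so Box p is false at s0.
      At s0: r -> Dia p is true, so not (r -> Dia p) is false.

Yes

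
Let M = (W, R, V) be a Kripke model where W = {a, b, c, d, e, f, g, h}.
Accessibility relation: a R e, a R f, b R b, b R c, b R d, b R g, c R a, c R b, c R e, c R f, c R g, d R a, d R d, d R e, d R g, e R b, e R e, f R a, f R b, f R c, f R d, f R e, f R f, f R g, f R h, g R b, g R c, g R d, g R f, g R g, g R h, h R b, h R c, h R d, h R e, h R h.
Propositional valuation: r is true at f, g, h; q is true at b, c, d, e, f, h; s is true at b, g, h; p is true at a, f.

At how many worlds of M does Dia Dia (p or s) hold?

8

Let φ = Dia Dia (p or s). Evaluate φ at each world:
  a (successors {e, f}): φ is true.
  b (successors {b, c, d, g}): φ is true.
  c (successors {a, b, e, f, g}): φ is true.
  d (successors {a, d, e, g}): φ is true.
  e (successors {b, e}): φ is true.
  f (successors {a, b, c, d, e, f, g, h}): φ is true.
  g (successors {b, c, d, f, g, h}): φ is true.
  h (successors {b, c, d, e, h}): φ is true.
For instance, at b:
  At b: Dia Dia (p or s) requires Dia (p or s) at some successor in {b, c, d, g}.
    Dia (p or s) holds at b, so Dia Dia (p or s) is true at b.
      At b: Dia (p or s) requires p or s at some successor in {b, c, d, g}.
        p or s holds at b, so Dia (p or s) is true at b.
Satisfying worlds: {a, b, c, d, e, f, g, h}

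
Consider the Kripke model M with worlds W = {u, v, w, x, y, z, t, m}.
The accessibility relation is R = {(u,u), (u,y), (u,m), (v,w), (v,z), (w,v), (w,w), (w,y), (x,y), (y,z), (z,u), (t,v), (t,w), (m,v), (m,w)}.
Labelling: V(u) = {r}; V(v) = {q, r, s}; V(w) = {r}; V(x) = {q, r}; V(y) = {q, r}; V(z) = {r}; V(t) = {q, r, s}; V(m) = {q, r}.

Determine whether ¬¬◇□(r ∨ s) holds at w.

At w: ¬◇□(r ∨ s) is false, so ¬¬◇□(r ∨ s) is true.
  At w: ◇□(r ∨ s) is true, so ¬◇□(r ∨ s) is false.
    At w: ◇□(r ∨ s) requires □(r ∨ s) at some successor in {v, w, y}.
      □(r ∨ s) holds at v, so ◇□(r ∨ s) is true at w.

Yes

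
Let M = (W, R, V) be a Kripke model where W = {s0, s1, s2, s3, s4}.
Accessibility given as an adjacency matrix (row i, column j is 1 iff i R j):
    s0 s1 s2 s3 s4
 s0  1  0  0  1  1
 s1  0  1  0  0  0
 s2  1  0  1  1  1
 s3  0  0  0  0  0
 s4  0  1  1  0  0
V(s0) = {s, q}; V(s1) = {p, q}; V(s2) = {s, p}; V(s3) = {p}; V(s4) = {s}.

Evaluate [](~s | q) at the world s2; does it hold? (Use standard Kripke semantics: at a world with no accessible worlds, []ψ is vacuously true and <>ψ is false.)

No

At s2: [](~s | q) requires ~s | q at every successor {s0, s2, s3, s4}.
  ~s | q fails at s2, so [](~s | q) is false at s2.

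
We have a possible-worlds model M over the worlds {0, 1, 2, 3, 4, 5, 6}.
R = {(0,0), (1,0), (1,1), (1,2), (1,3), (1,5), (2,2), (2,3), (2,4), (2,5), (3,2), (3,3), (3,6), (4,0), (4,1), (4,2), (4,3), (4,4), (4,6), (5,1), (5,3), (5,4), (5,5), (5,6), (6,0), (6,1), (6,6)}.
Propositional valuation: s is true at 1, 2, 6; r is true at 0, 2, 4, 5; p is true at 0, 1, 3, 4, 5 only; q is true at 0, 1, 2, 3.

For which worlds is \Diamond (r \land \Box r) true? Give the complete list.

0, 1, 4, 6

Let φ = \Diamond (r \land \Box r). Evaluate φ at each world:
  0 (successors {0}): φ is true.
  1 (successors {0, 1, 2, 3, 5}): φ is true.
  2 (successors {2, 3, 4, 5}): φ is false.
  3 (successors {2, 3, 6}): φ is false.
  4 (successors {0, 1, 2, 3, 4, 6}): φ is true.
  5 (successors {1, 3, 4, 5, 6}): φ is false.
  6 (successors {0, 1, 6}): φ is true.
For instance, at 5:
  At 5: \Diamond (r \land \Box r) requires r \land \Box r at some successor in {1, 3, 4, 5, 6}.
    At 1: r \land \Box r is false.
    At 3: r \land \Box r is false.
    At 4: r \land \Box r is false.
    At 5: r \land \Box r is false.
    At 6: r \land \Box r is false.
  So \Diamond (r \land \Box r) is false at 5.
Satisfying worlds: {0, 1, 4, 6}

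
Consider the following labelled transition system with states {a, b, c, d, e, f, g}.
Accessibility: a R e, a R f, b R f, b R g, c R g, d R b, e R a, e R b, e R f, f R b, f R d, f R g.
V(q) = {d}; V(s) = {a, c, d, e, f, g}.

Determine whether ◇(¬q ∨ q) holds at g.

At g: no accessible worlds, so ◇(¬q ∨ q) is false.

No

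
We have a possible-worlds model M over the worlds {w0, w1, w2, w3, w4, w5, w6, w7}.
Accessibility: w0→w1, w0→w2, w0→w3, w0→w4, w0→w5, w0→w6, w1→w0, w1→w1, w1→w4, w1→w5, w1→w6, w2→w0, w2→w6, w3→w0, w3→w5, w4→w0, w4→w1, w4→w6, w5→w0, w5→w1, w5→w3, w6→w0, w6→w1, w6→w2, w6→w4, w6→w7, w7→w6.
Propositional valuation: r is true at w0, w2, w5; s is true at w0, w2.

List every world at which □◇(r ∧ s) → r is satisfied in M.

w0, w2, w5, w6

Recall that □ψ holds at a world iff ψ holds at every accessible world, and ◇ψ holds iff ψ holds at some accessible world.
Let φ = □◇(r ∧ s) → r. Evaluate φ at each world:
  w0 (successors {w1, w2, w3, w4, w5, w6}): φ is true.
  w1 (successors {w0, w1, w4, w5, w6}): φ is false.
  w2 (successors {w0, w6}): φ is true.
  w3 (successors {w0, w5}): φ is false.
  w4 (successors {w0, w1, w6}): φ is false.
  w5 (successors {w0, w1, w3}): φ is true.
  w6 (successors {w0, w1, w2, w4, w7}): φ is true.
  w7 (successors {w6}): φ is false.
For instance, at w2:
  At w2: □◇(r ∧ s) is true, r is true, so □◇(r ∧ s) → r is true.
    At w2: □◇(r ∧ s) requires ◇(r ∧ s) at every successor {w0, w6}.
      At w0: ◇(r ∧ s) is true.
      At w6: ◇(r ∧ s) is true.
    So □◇(r ∧ s) is true at w2.
Satisfying worlds: {w0, w2, w5, w6}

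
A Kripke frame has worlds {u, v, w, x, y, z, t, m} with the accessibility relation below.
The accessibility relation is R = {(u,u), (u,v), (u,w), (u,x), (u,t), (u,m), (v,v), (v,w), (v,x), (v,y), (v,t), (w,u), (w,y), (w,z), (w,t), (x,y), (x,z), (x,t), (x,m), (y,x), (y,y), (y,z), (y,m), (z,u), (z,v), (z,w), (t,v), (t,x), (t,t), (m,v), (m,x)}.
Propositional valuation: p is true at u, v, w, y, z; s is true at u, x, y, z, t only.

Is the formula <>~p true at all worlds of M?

Let φ = <>~p. Evaluate φ at each world:
  u (successors {u, v, w, x, t, m}): φ is true.
  v (successors {v, w, x, y, t}): φ is true.
  w (successors {u, y, z, t}): φ is true.
  x (successors {y, z, t, m}): φ is true.
  y (successors {x, y, z, m}): φ is true.
  z (successors {u, v, w}): φ is false.
  t (successors {v, x, t}): φ is true.
  m (successors {v, x}): φ is true.
Detail at z (counterexample):
  At z: <>~p requires ~p at some successor in {u, v, w}.
    At u: ~p is false.
    At v: ~p is false.
    At w: ~p is false.
  So <>~p is false at z.

No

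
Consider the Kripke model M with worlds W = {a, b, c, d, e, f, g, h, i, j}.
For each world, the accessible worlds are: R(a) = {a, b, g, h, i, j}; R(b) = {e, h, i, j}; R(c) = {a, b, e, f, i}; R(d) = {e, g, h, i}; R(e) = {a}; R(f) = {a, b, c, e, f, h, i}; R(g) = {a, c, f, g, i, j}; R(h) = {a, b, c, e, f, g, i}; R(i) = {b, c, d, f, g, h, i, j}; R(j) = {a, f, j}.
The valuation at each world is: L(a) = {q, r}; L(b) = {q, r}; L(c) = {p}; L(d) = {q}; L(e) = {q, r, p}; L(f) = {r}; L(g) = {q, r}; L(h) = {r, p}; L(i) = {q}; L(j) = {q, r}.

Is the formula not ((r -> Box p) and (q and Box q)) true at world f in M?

Yes

Recall that Box ψ holds at a world iff ψ holds at every accessible world, and Dia ψ holds iff ψ holds at some accessible world.
At f: (r -> Box p) and (q and Box q) is false, so not ((r -> Box p) and (q and Box q)) is true.
  At f: r -> Box p is false, q and Box q is false, so (r -> Box p) and (q and Box q) is false.
    At f: r is true, Box p is false, so r -> Box p is false.
      At f: Box p requires p at every successor {a, b, c, e, f, h, i}.
        p fails at a, so Box p is false at f.
    At f: q is false, Box q is false, so q and Box q is false.
      At f: Box q requires q at every successor {a, b, c, e, f, h, i}.
        q fails at c, so Box q is false at f.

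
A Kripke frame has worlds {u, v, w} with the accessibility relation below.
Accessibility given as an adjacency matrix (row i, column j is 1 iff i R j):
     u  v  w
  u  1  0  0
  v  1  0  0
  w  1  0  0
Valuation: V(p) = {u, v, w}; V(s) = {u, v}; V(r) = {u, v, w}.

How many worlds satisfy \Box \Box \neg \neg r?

3

Let φ = \Box \Box \neg \neg r. Evaluate φ at each world:
  u (successors {u}): φ is true.
  v (successors {u}): φ is true.
  w (successors {u}): φ is true.
For instance, at v:
  At v: \Box \Box \neg \neg r requires \Box \neg \neg r at every successor {u}.
      At u: \Box \neg \neg r requires \neg \neg r at every successor {u}.
        At u: \neg \neg r is true.
      So \Box \neg \neg r is true at u.
  So \Box \Box \neg \neg r is true at v.
Satisfying worlds: {u, v, w}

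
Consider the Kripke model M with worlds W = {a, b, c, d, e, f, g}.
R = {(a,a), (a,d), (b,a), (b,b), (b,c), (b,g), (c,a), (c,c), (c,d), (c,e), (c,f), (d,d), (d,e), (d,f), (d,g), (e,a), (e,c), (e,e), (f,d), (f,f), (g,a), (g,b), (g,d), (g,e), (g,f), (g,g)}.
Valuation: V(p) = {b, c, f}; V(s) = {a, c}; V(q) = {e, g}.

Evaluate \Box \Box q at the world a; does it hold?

Recall that \Box ψ holds at a world iff ψ holds at every accessible world, and \Diamond ψ holds iff ψ holds at some accessible world.
At a: \Box \Box q requires \Box q at every successor {a, d}.
  \Box q fails at a, so \Box \Box q is false at a.
    At a: \Box q requires q at every successor {a, d}.
      q fails at a, so \Box q is false at a.

No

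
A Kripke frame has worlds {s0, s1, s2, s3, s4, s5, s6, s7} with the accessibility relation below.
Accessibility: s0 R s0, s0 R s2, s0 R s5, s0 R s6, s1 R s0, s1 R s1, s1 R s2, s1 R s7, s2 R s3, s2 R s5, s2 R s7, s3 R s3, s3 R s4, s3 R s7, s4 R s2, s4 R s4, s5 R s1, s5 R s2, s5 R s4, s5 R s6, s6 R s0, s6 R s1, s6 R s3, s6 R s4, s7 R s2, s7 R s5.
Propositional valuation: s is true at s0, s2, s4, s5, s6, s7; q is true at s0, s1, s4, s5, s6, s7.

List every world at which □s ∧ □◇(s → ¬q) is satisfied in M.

Recall that □ψ holds at a world iff ψ holds at every accessible world, and ◇ψ holds iff ψ holds at some accessible world.
Let φ = □s ∧ □◇(s → ¬q). Evaluate φ at each world:
  s0 (successors {s0, s2, s5, s6}): φ is true.
  s1 (successors {s0, s1, s2, s7}): φ is false.
  s2 (successors {s3, s5, s7}): φ is false.
  s3 (successors {s3, s4, s7}): φ is false.
  s4 (successors {s2, s4}): φ is true.
  s5 (successors {s1, s2, s4, s6}): φ is false.
  s6 (successors {s0, s1, s3, s4}): φ is false.
  s7 (successors {s2, s5}): φ is true.
For instance, at s6:
  At s6: □s is false, □◇(s → ¬q) is true, so □s ∧ □◇(s → ¬q) is false.
    At s6: □s requires s at every successor {s0, s1, s3, s4}.
      s fails at s1, so □s is false at s6.
    At s6: □◇(s → ¬q) requires ◇(s → ¬q) at every successor {s0, s1, s3, s4}.
      At s0: ◇(s → ¬q) is true.
      At s1: ◇(s → ¬q) is true.
      At s3: ◇(s → ¬q) is true.
      At s4: ◇(s → ¬q) is true.
    So □◇(s → ¬q) is true at s6.
Satisfying worlds: {s0, s4, s7}

s0, s4, s7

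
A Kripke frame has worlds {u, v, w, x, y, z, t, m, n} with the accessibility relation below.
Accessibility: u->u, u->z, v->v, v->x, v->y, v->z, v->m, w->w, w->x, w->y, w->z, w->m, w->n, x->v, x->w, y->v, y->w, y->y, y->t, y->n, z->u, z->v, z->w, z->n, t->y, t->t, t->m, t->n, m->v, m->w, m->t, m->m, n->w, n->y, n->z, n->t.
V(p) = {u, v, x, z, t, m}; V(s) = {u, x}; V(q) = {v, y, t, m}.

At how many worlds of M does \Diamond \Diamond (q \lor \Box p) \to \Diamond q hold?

8

Recall that \Box ψ holds at a world iff ψ holds at every accessible world, and \Diamond ψ holds iff ψ holds at some accessible world.
Let φ = \Diamond \Diamond (q \lor \Box p) \to \Diamond q. Evaluate φ at each world:
  u (successors {u, z}): φ is false.
  v (successors {v, x, y, z, m}): φ is true.
  w (successors {w, x, y, z, m, n}): φ is true.
  x (successors {v, w}): φ is true.
  y (successors {v, w, y, t, n}): φ is true.
  z (successors {u, v, w, n}): φ is true.
  t (successors {y, t, m, n}): φ is true.
  m (successors {v, w, t, m}): φ is true.
  n (successors {w, y, z, t}): φ is true.
For instance, at y:
  At y: \Diamond \Diamond (q \lor \Box p) is true, \Diamond q is true, so \Diamond \Diamond (q \lor \Box p) \to \Diamond q is true.
    At y: \Diamond \Diamond (q \lor \Box p) requires \Diamond (q \lor \Box p) at some successor in {v, w, y, t, n}.
      \Diamond (q \lor \Box p) holds at v, so \Diamond \Diamond (q \lor \Box p) is true at y.
    At y: \Diamond q requires q at some successor in {v, w, y, t, n}.
      q holds at v, so \Diamond q is true at y.
Satisfying worlds: {v, w, x, y, z, t, m, n}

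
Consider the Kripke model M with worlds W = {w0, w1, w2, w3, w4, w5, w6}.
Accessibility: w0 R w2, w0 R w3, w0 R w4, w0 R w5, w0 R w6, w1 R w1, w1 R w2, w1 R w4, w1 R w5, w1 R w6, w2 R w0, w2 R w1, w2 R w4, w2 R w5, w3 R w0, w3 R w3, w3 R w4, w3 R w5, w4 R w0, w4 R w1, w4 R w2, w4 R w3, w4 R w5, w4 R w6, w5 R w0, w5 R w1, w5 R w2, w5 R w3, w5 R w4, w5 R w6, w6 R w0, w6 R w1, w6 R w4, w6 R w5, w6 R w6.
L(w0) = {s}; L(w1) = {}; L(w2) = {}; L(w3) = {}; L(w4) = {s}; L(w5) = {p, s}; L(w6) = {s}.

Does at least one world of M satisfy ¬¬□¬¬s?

No

Let φ = ¬¬□¬¬s. Evaluate φ at each world:
  w0 (successors {w2, w3, w4, w5, w6}): φ is false.
  w1 (successors {w1, w2, w4, w5, w6}): φ is false.
  w2 (successors {w0, w1, w4, w5}): φ is false.
  w3 (successors {w0, w3, w4, w5}): φ is false.
  w4 (successors {w0, w1, w2, w3, w5, w6}): φ is false.
  w5 (successors {w0, w1, w2, w3, w4, w6}): φ is false.
  w6 (successors {w0, w1, w4, w5, w6}): φ is false.
For instance, at w5:
  At w5: ¬□¬¬s is true, so ¬¬□¬¬s is false.
    At w5: □¬¬s is false, so ¬□¬¬s is true.
      At w5: □¬¬s requires ¬¬s at every successor {w0, w1, w2, w3, w4, w6}.
        ¬¬s fails at w1, so □¬¬s is false at w5.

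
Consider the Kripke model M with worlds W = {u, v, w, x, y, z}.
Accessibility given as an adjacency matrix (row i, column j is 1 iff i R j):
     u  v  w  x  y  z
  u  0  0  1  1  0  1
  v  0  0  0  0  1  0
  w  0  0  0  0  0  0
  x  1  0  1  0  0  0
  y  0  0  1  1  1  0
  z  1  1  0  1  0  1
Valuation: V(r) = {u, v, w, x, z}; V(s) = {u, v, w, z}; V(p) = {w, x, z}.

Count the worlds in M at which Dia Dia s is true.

Recall that Dia ψ holds at a world iff ψ holds at some accessible world.
Let φ = Dia Dia s. Evaluate φ at each world:
  u (successors {w, x, z}): φ is true.
  v (successors {y}): φ is true.
  w (successors ∅): φ is false.
  x (successors {u, w}): φ is true.
  y (successors {w, x, y}): φ is true.
  z (successors {u, v, x, z}): φ is true.
For instance, at x:
  At x: Dia Dia s requires Dia s at some successor in {u, w}.
    Dia s holds at u, so Dia Dia s is true at x.
      At u: Dia s requires s at some successor in {w, x, z}.
        s holds at w, so Dia s is true at u.
Satisfying worlds: {u, v, x, y, z}

5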